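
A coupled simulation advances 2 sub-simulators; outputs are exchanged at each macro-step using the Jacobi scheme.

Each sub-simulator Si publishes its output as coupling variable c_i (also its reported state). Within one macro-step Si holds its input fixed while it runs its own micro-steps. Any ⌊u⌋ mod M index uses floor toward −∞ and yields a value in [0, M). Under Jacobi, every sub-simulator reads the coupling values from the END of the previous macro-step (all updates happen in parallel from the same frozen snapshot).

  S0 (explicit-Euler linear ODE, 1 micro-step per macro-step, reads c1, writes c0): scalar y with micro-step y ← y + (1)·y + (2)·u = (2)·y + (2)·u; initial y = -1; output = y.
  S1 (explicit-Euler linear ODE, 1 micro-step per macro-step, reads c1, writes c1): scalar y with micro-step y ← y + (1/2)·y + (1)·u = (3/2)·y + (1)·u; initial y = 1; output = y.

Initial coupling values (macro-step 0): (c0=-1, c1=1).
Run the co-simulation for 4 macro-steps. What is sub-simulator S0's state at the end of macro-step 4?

S0 state at macro-step 4 = 305/4

macro 1: S0 reads c1=1 → after 1×micro: 0; S1 reads c1=1 → after 1×micro: 5/2 ⇒ (c0=0, c1=5/2)
macro 2: S0 reads c1=5/2 → after 1×micro: 5; S1 reads c1=5/2 → after 1×micro: 25/4 ⇒ (c0=5, c1=25/4)
macro 3: S0 reads c1=25/4 → after 1×micro: 45/2; S1 reads c1=25/4 → after 1×micro: 125/8 ⇒ (c0=45/2, c1=125/8)
macro 4: S0 reads c1=125/8 → after 1×micro: 305/4; S1 reads c1=125/8 → after 1×micro: 625/16 ⇒ (c0=305/4, c1=625/16)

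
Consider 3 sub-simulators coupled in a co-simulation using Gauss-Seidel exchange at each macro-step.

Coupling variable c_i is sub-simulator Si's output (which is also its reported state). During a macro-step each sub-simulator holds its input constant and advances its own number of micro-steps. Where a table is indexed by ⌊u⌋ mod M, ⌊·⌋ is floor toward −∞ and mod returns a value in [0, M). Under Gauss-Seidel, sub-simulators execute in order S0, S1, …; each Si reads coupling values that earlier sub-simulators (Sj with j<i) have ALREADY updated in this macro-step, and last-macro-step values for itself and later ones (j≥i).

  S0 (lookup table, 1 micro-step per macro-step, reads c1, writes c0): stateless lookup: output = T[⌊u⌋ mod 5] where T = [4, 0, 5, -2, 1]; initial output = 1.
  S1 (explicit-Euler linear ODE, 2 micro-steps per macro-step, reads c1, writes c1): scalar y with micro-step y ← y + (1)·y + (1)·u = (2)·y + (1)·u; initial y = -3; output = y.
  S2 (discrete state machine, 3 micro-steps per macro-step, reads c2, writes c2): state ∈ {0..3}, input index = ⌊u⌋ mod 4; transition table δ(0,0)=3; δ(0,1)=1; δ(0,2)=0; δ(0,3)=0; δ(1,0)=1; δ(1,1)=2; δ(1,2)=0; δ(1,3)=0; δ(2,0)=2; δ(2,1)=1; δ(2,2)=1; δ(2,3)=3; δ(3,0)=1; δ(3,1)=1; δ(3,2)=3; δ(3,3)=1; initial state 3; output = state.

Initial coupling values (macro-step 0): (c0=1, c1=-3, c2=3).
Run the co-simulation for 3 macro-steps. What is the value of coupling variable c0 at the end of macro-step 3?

c0 at macro-step 3 = -2

macro 1: S0 reads c1=-3 → after 1×micro: 5; S1 reads c1=-3 → after 2×micro: -21; S2 reads c2=3 → after 3×micro: 0 ⇒ (c0=5, c1=-21, c2=0)
macro 2: S0 reads c1=-21 → after 1×micro: 1; S1 reads c1=-21 → after 2×micro: -147; S2 reads c2=0 → after 3×micro: 1 ⇒ (c0=1, c1=-147, c2=1)
macro 3: S0 reads c1=-147 → after 1×micro: -2; S1 reads c1=-147 → after 2×micro: -1029; S2 reads c2=1 → after 3×micro: 2 ⇒ (c0=-2, c1=-1029, c2=2)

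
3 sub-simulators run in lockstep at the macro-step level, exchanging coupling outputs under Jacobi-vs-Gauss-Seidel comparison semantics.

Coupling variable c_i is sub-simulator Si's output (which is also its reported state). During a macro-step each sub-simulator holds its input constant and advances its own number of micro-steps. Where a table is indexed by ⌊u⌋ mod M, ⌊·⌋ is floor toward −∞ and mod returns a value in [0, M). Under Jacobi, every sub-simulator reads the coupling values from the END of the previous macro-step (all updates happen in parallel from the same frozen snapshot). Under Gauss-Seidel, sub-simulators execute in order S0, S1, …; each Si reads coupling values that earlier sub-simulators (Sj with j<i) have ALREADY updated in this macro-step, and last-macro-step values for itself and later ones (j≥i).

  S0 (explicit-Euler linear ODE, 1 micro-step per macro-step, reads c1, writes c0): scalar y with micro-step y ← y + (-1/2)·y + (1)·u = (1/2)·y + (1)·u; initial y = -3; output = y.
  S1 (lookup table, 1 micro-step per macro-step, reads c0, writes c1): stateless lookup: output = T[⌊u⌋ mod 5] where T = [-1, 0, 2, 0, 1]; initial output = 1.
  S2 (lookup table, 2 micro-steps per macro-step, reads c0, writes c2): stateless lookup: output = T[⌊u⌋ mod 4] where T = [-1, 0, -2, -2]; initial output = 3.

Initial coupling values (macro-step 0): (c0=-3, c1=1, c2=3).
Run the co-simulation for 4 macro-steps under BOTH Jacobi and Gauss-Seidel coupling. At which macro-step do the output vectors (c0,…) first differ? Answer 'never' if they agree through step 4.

[Jacobi] macro 1: S0 reads c1=1 → after 1×micro: -1/2; S1 reads c0=-3 → after 1×micro: 2; S2 reads c0=-3 → after 2×micro: 0 ⇒ (c0=-1/2, c1=2, c2=0)
[Jacobi] macro 2: S0 reads c1=2 → after 1×micro: 7/4; S1 reads c0=-1/2 → after 1×micro: 1; S2 reads c0=-1/2 → after 2×micro: -2 ⇒ (c0=7/4, c1=1, c2=-2)
[Jacobi] macro 3: S0 reads c1=1 → after 1×micro: 15/8; S1 reads c0=7/4 → after 1×micro: 0; S2 reads c0=7/4 → after 2×micro: 0 ⇒ (c0=15/8, c1=0, c2=0)
[Jacobi] macro 4: S0 reads c1=0 → after 1×micro: 15/16; S1 reads c0=15/8 → after 1×micro: 0; S2 reads c0=15/8 → after 2×micro: 0 ⇒ (c0=15/16, c1=0, c2=0)
[Gauss-Seidel] macro 1: S0 reads c1=1 → after 1×micro: -1/2; S1 reads c0=-1/2 → after 1×micro: 1; S2 reads c0=-1/2 → after 2×micro: -2 ⇒ (c0=-1/2, c1=1, c2=-2)
[Gauss-Seidel] macro 2: S0 reads c1=1 → after 1×micro: 3/4; S1 reads c0=3/4 → after 1×micro: -1; S2 reads c0=3/4 → after 2×micro: -1 ⇒ (c0=3/4, c1=-1, c2=-1)
[Gauss-Seidel] macro 3: S0 reads c1=-1 → after 1×micro: -5/8; S1 reads c0=-5/8 → after 1×micro: 1; S2 reads c0=-5/8 → after 2×micro: -2 ⇒ (c0=-5/8, c1=1, c2=-2)
[Gauss-Seidel] macro 4: S0 reads c1=1 → after 1×micro: 11/16; S1 reads c0=11/16 → after 1×micro: -1; S2 reads c0=11/16 → after 2×micro: -1 ⇒ (c0=11/16, c1=-1, c2=-1)

first divergence at macro-step: 1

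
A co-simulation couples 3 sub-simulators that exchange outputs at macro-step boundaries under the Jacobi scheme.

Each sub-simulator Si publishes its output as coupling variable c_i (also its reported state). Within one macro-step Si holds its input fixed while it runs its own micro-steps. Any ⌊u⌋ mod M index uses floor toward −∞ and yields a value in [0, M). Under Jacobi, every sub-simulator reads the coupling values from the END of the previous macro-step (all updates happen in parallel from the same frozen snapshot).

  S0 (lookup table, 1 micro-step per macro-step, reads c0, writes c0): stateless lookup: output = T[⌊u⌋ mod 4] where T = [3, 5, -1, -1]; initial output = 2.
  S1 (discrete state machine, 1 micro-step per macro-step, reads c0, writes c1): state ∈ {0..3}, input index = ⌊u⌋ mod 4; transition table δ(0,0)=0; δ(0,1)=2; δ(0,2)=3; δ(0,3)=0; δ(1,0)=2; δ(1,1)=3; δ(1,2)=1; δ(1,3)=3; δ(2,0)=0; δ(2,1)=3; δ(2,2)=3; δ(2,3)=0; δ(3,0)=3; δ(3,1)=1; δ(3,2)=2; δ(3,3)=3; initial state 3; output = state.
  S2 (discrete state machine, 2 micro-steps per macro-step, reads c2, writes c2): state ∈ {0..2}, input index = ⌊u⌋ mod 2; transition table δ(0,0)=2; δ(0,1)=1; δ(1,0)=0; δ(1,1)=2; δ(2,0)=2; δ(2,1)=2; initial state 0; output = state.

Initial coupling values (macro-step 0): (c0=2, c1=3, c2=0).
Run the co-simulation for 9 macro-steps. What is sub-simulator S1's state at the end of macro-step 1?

macro 1: S0 reads c0=2 → after 1×micro: -1; S1 reads c0=2 → after 1×micro: 2; S2 reads c2=0 → after 2×micro: 2 ⇒ (c0=-1, c1=2, c2=2)
macro 2: S0 reads c0=-1 → after 1×micro: -1; S1 reads c0=-1 → after 1×micro: 0; S2 reads c2=2 → after 2×micro: 2 ⇒ (c0=-1, c1=0, c2=2)
macro 3: S0 reads c0=-1 → after 1×micro: -1; S1 reads c0=-1 → after 1×micro: 0; S2 reads c2=2 → after 2×micro: 2 ⇒ (c0=-1, c1=0, c2=2)
macro 4: S0 reads c0=-1 → after 1×micro: -1; S1 reads c0=-1 → after 1×micro: 0; S2 reads c2=2 → after 2×micro: 2 ⇒ (c0=-1, c1=0, c2=2)
macro 5: S0 reads c0=-1 → after 1×micro: -1; S1 reads c0=-1 → after 1×micro: 0; S2 reads c2=2 → after 2×micro: 2 ⇒ (c0=-1, c1=0, c2=2)
macro 6: S0 reads c0=-1 → after 1×micro: -1; S1 reads c0=-1 → after 1×micro: 0; S2 reads c2=2 → after 2×micro: 2 ⇒ (c0=-1, c1=0, c2=2)
macro 7: S0 reads c0=-1 → after 1×micro: -1; S1 reads c0=-1 → after 1×micro: 0; S2 reads c2=2 → after 2×micro: 2 ⇒ (c0=-1, c1=0, c2=2)
macro 8: S0 reads c0=-1 → after 1×micro: -1; S1 reads c0=-1 → after 1×micro: 0; S2 reads c2=2 → after 2×micro: 2 ⇒ (c0=-1, c1=0, c2=2)
macro 9: S0 reads c0=-1 → after 1×micro: -1; S1 reads c0=-1 → after 1×micro: 0; S2 reads c2=2 → after 2×micro: 2 ⇒ (c0=-1, c1=0, c2=2)

S1 state at macro-step 1 = 2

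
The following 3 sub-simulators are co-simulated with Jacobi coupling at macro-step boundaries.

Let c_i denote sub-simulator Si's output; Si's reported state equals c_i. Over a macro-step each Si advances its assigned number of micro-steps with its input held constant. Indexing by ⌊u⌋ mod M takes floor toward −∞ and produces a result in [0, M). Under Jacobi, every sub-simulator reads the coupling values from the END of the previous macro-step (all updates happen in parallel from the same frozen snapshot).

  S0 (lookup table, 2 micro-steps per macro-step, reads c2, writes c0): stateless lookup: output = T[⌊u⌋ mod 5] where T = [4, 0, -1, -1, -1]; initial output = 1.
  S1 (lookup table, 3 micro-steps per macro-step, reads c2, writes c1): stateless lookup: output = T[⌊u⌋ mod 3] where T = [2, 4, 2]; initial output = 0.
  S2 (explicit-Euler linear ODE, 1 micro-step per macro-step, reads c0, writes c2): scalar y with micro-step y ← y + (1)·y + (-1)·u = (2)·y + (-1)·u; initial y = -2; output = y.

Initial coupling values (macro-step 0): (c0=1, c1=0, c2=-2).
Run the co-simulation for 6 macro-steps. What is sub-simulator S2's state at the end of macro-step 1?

macro 1: S0 reads c2=-2 → after 2×micro: -1; S1 reads c2=-2 → after 3×micro: 4; S2 reads c0=1 → after 1×micro: -5 ⇒ (c0=-1, c1=4, c2=-5)
macro 2: S0 reads c2=-5 → after 2×micro: 4; S1 reads c2=-5 → after 3×micro: 4; S2 reads c0=-1 → after 1×micro: -9 ⇒ (c0=4, c1=4, c2=-9)
macro 3: S0 reads c2=-9 → after 2×micro: 0; S1 reads c2=-9 → after 3×micro: 2; S2 reads c0=4 → after 1×micro: -22 ⇒ (c0=0, c1=2, c2=-22)
macro 4: S0 reads c2=-22 → after 2×micro: -1; S1 reads c2=-22 → after 3×micro: 2; S2 reads c0=0 → after 1×micro: -44 ⇒ (c0=-1, c1=2, c2=-44)
macro 5: S0 reads c2=-44 → after 2×micro: 0; S1 reads c2=-44 → after 3×micro: 4; S2 reads c0=-1 → after 1×micro: -87 ⇒ (c0=0, c1=4, c2=-87)
macro 6: S0 reads c2=-87 → after 2×micro: -1; S1 reads c2=-87 → after 3×micro: 2; S2 reads c0=0 → after 1×micro: -174 ⇒ (c0=-1, c1=2, c2=-174)

S2 state at macro-step 1 = -5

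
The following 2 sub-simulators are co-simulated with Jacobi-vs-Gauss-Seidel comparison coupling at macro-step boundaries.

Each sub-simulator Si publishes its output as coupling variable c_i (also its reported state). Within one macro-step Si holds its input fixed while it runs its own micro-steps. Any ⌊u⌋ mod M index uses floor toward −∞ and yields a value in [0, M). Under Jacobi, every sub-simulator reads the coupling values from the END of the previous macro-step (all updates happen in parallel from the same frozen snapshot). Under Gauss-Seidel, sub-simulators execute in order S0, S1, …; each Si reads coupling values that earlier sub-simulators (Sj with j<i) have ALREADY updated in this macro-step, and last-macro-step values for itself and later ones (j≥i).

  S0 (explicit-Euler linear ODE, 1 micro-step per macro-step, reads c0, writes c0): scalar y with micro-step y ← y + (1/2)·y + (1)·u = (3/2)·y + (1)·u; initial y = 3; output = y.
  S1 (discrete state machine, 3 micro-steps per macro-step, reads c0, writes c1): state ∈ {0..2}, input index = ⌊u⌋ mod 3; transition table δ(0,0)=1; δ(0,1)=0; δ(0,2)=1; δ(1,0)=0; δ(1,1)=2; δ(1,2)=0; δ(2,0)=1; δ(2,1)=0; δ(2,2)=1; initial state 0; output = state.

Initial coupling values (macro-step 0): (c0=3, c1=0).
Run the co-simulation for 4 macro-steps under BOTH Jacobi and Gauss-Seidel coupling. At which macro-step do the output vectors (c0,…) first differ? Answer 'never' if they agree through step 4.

first divergence at macro-step: 1

[Jacobi] macro 1: S0 reads c0=3 → after 1×micro: 15/2; S1 reads c0=3 → after 3×micro: 1 ⇒ (c0=15/2, c1=1)
[Jacobi] macro 2: S0 reads c0=15/2 → after 1×micro: 75/4; S1 reads c0=15/2 → after 3×micro: 0 ⇒ (c0=75/4, c1=0)
[Jacobi] macro 3: S0 reads c0=75/4 → after 1×micro: 375/8; S1 reads c0=75/4 → after 3×micro: 1 ⇒ (c0=375/8, c1=1)
[Jacobi] macro 4: S0 reads c0=375/8 → after 1×micro: 1875/16; S1 reads c0=375/8 → after 3×micro: 0 ⇒ (c0=1875/16, c1=0)
[Gauss-Seidel] macro 1: S0 reads c0=3 → after 1×micro: 15/2; S1 reads c0=15/2 → after 3×micro: 0 ⇒ (c0=15/2, c1=0)
[Gauss-Seidel] macro 2: S0 reads c0=15/2 → after 1×micro: 75/4; S1 reads c0=75/4 → after 3×micro: 1 ⇒ (c0=75/4, c1=1)
[Gauss-Seidel] macro 3: S0 reads c0=75/4 → after 1×micro: 375/8; S1 reads c0=375/8 → after 3×micro: 0 ⇒ (c0=375/8, c1=0)
[Gauss-Seidel] macro 4: S0 reads c0=375/8 → after 1×micro: 1875/16; S1 reads c0=1875/16 → after 3×micro: 1 ⇒ (c0=1875/16, c1=1)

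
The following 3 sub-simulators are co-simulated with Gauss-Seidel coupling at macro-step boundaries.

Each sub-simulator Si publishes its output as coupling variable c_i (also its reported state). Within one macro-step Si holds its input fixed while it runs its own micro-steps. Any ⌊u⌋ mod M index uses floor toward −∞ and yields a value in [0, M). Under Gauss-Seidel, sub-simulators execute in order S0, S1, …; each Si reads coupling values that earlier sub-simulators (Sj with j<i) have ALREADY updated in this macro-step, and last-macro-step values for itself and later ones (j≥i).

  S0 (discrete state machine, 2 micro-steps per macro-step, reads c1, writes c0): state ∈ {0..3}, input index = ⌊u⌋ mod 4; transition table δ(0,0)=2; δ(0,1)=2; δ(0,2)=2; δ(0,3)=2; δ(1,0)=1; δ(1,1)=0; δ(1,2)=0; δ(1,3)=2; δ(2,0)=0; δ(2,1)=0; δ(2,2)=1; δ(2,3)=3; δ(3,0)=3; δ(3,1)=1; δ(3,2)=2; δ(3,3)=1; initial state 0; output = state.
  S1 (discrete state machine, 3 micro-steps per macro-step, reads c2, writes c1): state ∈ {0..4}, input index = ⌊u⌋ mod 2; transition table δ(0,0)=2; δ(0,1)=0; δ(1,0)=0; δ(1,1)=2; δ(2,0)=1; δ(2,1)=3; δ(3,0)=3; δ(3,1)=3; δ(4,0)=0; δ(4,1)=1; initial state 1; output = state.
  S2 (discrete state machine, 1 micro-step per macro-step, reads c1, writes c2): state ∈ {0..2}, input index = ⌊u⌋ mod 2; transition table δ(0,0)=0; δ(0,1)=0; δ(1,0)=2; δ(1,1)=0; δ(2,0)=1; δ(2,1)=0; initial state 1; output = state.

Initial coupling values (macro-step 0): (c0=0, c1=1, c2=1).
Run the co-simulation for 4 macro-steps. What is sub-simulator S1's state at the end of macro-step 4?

S1 state at macro-step 4 = 3

macro 1: S0 reads c1=1 → after 2×micro: 0; S1 reads c2=1 → after 3×micro: 3; S2 reads c1=3 → after 1×micro: 0 ⇒ (c0=0, c1=3, c2=0)
macro 2: S0 reads c1=3 → after 2×micro: 3; S1 reads c2=0 → after 3×micro: 3; S2 reads c1=3 → after 1×micro: 0 ⇒ (c0=3, c1=3, c2=0)
macro 3: S0 reads c1=3 → after 2×micro: 2; S1 reads c2=0 → after 3×micro: 3; S2 reads c1=3 → after 1×micro: 0 ⇒ (c0=2, c1=3, c2=0)
macro 4: S0 reads c1=3 → after 2×micro: 1; S1 reads c2=0 → after 3×micro: 3; S2 reads c1=3 → after 1×micro: 0 ⇒ (c0=1, c1=3, c2=0)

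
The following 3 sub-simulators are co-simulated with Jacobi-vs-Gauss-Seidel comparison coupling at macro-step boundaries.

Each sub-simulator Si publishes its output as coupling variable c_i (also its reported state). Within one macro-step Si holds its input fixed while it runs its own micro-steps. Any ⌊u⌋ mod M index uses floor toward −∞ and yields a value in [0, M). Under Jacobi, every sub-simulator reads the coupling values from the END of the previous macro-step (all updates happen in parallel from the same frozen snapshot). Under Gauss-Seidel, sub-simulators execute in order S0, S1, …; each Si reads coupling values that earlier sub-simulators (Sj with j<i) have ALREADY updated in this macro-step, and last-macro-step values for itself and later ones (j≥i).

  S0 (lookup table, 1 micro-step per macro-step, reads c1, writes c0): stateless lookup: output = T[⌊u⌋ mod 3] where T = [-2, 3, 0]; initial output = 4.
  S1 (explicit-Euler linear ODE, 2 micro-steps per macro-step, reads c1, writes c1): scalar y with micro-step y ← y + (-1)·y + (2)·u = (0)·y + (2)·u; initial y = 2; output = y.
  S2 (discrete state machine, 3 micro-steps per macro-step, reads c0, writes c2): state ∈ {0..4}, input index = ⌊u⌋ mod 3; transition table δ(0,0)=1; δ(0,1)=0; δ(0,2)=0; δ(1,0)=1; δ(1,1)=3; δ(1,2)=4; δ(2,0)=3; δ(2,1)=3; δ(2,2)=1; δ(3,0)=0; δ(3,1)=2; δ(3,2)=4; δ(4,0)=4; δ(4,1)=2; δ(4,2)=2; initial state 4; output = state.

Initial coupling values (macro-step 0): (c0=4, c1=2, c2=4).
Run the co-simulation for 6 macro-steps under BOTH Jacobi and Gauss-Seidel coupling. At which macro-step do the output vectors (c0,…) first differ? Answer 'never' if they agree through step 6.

[Jacobi] macro 1: S0 reads c1=2 → after 1×micro: 0; S1 reads c1=2 → after 2×micro: 4; S2 reads c0=4 → after 3×micro: 2 ⇒ (c0=0, c1=4, c2=2)
[Jacobi] macro 2: S0 reads c1=4 → after 1×micro: 3; S1 reads c1=4 → after 2×micro: 8; S2 reads c0=0 → after 3×micro: 1 ⇒ (c0=3, c1=8, c2=1)
[Jacobi] macro 3: S0 reads c1=8 → after 1×micro: 0; S1 reads c1=8 → after 2×micro: 16; S2 reads c0=3 → after 3×micro: 1 ⇒ (c0=0, c1=16, c2=1)
[Jacobi] macro 4: S0 reads c1=16 → after 1×micro: 3; S1 reads c1=16 → after 2×micro: 32; S2 reads c0=0 → after 3×micro: 1 ⇒ (c0=3, c1=32, c2=1)
[Jacobi] macro 5: S0 reads c1=32 → after 1×micro: 0; S1 reads c1=32 → after 2×micro: 64; S2 reads c0=3 → after 3×micro: 1 ⇒ (c0=0, c1=64, c2=1)
[Jacobi] macro 6: S0 reads c1=64 → after 1×micro: 3; S1 reads c1=64 → after 2×micro: 128; S2 reads c0=0 → after 3×micro: 1 ⇒ (c0=3, c1=128, c2=1)
[Gauss-Seidel] macro 1: S0 reads c1=2 → after 1×micro: 0; S1 reads c1=2 → after 2×micro: 4; S2 reads c0=0 → after 3×micro: 4 ⇒ (c0=0, c1=4, c2=4)
[Gauss-Seidel] macro 2: S0 reads c1=4 → after 1×micro: 3; S1 reads c1=4 → after 2×micro: 8; S2 reads c0=3 → after 3×micro: 4 ⇒ (c0=3, c1=8, c2=4)
[Gauss-Seidel] macro 3: S0 reads c1=8 → after 1×micro: 0; S1 reads c1=8 → after 2×micro: 16; S2 reads c0=0 → after 3×micro: 4 ⇒ (c0=0, c1=16, c2=4)
[Gauss-Seidel] macro 4: S0 reads c1=16 → after 1×micro: 3; S1 reads c1=16 → after 2×micro: 32; S2 reads c0=3 → after 3×micro: 4 ⇒ (c0=3, c1=32, c2=4)
[Gauss-Seidel] macro 5: S0 reads c1=32 → after 1×micro: 0; S1 reads c1=32 → after 2×micro: 64; S2 reads c0=0 → after 3×micro: 4 ⇒ (c0=0, c1=64, c2=4)
[Gauss-Seidel] macro 6: S0 reads c1=64 → after 1×micro: 3; S1 reads c1=64 → after 2×micro: 128; S2 reads c0=3 → after 3×micro: 4 ⇒ (c0=3, c1=128, c2=4)

first divergence at macro-step: 1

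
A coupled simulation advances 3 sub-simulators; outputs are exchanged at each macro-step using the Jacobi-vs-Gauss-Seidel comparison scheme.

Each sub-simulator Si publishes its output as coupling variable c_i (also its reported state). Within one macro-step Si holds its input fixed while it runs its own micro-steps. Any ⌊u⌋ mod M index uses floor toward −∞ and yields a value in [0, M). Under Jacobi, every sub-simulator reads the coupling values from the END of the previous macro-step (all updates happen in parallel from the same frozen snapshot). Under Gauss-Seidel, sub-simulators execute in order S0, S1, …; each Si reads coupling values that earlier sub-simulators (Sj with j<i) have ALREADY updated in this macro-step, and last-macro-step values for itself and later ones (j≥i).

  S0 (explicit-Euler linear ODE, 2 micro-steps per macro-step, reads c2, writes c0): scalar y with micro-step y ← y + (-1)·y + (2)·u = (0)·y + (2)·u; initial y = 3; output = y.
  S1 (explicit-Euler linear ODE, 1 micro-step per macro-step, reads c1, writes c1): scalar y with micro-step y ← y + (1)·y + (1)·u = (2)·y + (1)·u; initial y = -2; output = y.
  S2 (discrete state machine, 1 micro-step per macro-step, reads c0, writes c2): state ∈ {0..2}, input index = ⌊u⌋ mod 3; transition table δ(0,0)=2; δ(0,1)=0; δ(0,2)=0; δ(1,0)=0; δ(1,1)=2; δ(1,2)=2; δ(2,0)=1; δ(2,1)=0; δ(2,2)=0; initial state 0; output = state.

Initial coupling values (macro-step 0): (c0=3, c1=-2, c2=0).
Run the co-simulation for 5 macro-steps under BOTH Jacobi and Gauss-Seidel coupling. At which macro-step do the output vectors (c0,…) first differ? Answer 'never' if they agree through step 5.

[Jacobi] macro 1: S0 reads c2=0 → after 2×micro: 0; S1 reads c1=-2 → after 1×micro: -6; S2 reads c0=3 → after 1×micro: 2 ⇒ (c0=0, c1=-6, c2=2)
[Jacobi] macro 2: S0 reads c2=2 → after 2×micro: 4; S1 reads c1=-6 → after 1×micro: -18; S2 reads c0=0 → after 1×micro: 1 ⇒ (c0=4, c1=-18, c2=1)
[Jacobi] macro 3: S0 reads c2=1 → after 2×micro: 2; S1 reads c1=-18 → after 1×micro: -54; S2 reads c0=4 → after 1×micro: 2 ⇒ (c0=2, c1=-54, c2=2)
[Jacobi] macro 4: S0 reads c2=2 → after 2×micro: 4; S1 reads c1=-54 → after 1×micro: -162; S2 reads c0=2 → after 1×micro: 0 ⇒ (c0=4, c1=-162, c2=0)
[Jacobi] macro 5: S0 reads c2=0 → after 2×micro: 0; S1 reads c1=-162 → after 1×micro: -486; S2 reads c0=4 → after 1×micro: 0 ⇒ (c0=0, c1=-486, c2=0)
[Gauss-Seidel] macro 1: S0 reads c2=0 → after 2×micro: 0; S1 reads c1=-2 → after 1×micro: -6; S2 reads c0=0 → after 1×micro: 2 ⇒ (c0=0, c1=-6, c2=2)
[Gauss-Seidel] macro 2: S0 reads c2=2 → after 2×micro: 4; S1 reads c1=-6 → after 1×micro: -18; S2 reads c0=4 → after 1×micro: 0 ⇒ (c0=4, c1=-18, c2=0)
[Gauss-Seidel] macro 3: S0 reads c2=0 → after 2×micro: 0; S1 reads c1=-18 → after 1×micro: -54; S2 reads c0=0 → after 1×micro: 2 ⇒ (c0=0, c1=-54, c2=2)
[Gauss-Seidel] macro 4: S0 reads c2=2 → after 2×micro: 4; S1 reads c1=-54 → after 1×micro: -162; S2 reads c0=4 → after 1×micro: 0 ⇒ (c0=4, c1=-162, c2=0)
[Gauss-Seidel] macro 5: S0 reads c2=0 → after 2×micro: 0; S1 reads c1=-162 → after 1×micro: -486; S2 reads c0=0 → after 1×micro: 2 ⇒ (c0=0, c1=-486, c2=2)

first divergence at macro-step: 2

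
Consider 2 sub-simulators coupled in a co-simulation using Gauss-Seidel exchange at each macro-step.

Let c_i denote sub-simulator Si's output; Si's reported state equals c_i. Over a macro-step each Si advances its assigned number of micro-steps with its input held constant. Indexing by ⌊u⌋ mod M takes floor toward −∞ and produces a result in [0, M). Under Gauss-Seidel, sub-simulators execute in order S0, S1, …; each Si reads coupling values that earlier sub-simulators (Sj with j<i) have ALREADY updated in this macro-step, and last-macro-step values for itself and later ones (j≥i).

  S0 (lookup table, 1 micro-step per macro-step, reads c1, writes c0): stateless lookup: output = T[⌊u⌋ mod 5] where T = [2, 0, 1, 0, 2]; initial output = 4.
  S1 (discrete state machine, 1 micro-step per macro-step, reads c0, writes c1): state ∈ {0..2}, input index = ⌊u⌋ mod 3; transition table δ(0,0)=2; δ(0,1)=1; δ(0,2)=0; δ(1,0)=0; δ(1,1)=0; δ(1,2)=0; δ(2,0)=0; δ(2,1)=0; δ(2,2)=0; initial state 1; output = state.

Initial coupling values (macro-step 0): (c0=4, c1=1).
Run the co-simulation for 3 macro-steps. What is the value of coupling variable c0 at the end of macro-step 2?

c0 at macro-step 2 = 2

macro 1: S0 reads c1=1 → after 1×micro: 0; S1 reads c0=0 → after 1×micro: 0 ⇒ (c0=0, c1=0)
macro 2: S0 reads c1=0 → after 1×micro: 2; S1 reads c0=2 → after 1×micro: 0 ⇒ (c0=2, c1=0)
macro 3: S0 reads c1=0 → after 1×micro: 2; S1 reads c0=2 → after 1×micro: 0 ⇒ (c0=2, c1=0)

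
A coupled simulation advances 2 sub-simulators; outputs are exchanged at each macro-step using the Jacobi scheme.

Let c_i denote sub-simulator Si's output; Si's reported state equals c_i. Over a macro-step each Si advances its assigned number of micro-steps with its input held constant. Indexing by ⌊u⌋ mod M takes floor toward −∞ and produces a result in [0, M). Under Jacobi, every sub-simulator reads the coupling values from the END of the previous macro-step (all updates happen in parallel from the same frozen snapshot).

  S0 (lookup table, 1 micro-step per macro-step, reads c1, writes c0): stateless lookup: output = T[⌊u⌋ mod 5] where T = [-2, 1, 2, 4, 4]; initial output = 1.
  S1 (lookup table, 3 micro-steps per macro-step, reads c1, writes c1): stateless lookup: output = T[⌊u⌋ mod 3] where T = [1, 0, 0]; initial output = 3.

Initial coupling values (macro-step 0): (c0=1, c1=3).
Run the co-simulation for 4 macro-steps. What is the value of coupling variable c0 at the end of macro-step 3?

macro 1: S0 reads c1=3 → after 1×micro: 4; S1 reads c1=3 → after 3×micro: 1 ⇒ (c0=4, c1=1)
macro 2: S0 reads c1=1 → after 1×micro: 1; S1 reads c1=1 → after 3×micro: 0 ⇒ (c0=1, c1=0)
macro 3: S0 reads c1=0 → after 1×micro: -2; S1 reads c1=0 → after 3×micro: 1 ⇒ (c0=-2, c1=1)
macro 4: S0 reads c1=1 → after 1×micro: 1; S1 reads c1=1 → after 3×micro: 0 ⇒ (c0=1, c1=0)

c0 at macro-step 3 = -2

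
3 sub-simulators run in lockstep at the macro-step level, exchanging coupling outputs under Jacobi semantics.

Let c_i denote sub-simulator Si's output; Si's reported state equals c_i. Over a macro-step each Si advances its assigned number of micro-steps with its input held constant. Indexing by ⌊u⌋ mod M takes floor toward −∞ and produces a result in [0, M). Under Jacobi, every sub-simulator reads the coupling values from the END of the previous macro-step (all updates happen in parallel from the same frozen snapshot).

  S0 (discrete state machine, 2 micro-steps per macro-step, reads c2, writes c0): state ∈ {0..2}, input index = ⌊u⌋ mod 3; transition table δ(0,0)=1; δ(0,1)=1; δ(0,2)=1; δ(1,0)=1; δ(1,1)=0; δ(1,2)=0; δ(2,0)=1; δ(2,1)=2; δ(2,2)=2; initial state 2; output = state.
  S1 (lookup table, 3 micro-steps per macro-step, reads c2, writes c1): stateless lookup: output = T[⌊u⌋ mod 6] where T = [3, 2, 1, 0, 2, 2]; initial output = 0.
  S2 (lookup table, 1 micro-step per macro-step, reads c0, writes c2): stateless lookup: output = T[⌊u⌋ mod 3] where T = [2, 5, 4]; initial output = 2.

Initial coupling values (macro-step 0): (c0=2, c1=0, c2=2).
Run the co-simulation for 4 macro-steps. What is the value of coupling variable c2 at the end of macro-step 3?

c2 at macro-step 3 = 4

macro 1: S0 reads c2=2 → after 2×micro: 2; S1 reads c2=2 → after 3×micro: 1; S2 reads c0=2 → after 1×micro: 4 ⇒ (c0=2, c1=1, c2=4)
macro 2: S0 reads c2=4 → after 2×micro: 2; S1 reads c2=4 → after 3×micro: 2; S2 reads c0=2 → after 1×micro: 4 ⇒ (c0=2, c1=2, c2=4)
macro 3: S0 reads c2=4 → after 2×micro: 2; S1 reads c2=4 → after 3×micro: 2; S2 reads c0=2 → after 1×micro: 4 ⇒ (c0=2, c1=2, c2=4)
macro 4: S0 reads c2=4 → after 2×micro: 2; S1 reads c2=4 → after 3×micro: 2; S2 reads c0=2 → after 1×micro: 4 ⇒ (c0=2, c1=2, c2=4)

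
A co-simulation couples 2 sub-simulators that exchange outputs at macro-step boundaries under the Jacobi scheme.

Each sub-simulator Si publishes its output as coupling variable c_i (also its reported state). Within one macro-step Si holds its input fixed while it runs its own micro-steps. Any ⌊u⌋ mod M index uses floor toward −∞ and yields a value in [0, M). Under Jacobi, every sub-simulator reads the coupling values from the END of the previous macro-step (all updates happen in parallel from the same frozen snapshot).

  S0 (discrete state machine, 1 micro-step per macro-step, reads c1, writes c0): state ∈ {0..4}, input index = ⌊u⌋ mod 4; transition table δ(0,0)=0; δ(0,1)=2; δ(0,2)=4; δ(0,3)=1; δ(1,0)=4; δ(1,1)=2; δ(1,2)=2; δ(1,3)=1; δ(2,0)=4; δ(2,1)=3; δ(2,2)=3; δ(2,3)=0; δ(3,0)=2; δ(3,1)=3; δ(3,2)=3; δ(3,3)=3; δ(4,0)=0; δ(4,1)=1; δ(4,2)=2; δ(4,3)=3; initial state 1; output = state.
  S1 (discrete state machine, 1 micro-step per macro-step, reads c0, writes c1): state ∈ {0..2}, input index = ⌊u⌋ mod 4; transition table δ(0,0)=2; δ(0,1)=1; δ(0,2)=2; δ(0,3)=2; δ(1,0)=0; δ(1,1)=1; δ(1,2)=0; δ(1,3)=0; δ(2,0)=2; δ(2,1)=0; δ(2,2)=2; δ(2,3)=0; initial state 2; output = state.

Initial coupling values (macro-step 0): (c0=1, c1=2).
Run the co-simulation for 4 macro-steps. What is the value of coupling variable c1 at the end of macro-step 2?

c1 at macro-step 2 = 2

macro 1: S0 reads c1=2 → after 1×micro: 2; S1 reads c0=1 → after 1×micro: 0 ⇒ (c0=2, c1=0)
macro 2: S0 reads c1=0 → after 1×micro: 4; S1 reads c0=2 → after 1×micro: 2 ⇒ (c0=4, c1=2)
macro 3: S0 reads c1=2 → after 1×micro: 2; S1 reads c0=4 → after 1×micro: 2 ⇒ (c0=2, c1=2)
macro 4: S0 reads c1=2 → after 1×micro: 3; S1 reads c0=2 → after 1×micro: 2 ⇒ (c0=3, c1=2)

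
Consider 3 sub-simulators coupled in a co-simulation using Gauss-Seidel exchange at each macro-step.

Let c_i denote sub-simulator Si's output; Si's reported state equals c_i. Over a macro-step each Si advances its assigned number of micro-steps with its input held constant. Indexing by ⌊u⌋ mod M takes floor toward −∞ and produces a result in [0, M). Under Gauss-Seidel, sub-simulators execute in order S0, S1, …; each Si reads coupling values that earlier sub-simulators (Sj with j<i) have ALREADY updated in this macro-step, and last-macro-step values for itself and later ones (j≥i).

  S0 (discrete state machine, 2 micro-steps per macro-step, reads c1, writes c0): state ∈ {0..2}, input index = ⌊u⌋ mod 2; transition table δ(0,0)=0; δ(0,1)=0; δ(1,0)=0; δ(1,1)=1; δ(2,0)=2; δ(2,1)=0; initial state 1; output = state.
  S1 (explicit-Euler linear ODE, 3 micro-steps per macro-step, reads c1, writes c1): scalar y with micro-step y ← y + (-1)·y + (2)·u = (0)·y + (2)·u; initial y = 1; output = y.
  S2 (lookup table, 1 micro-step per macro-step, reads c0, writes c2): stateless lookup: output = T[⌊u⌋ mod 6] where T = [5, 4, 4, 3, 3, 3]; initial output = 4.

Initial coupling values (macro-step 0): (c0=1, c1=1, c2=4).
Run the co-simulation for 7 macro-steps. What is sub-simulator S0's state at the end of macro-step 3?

macro 1: S0 reads c1=1 → after 2×micro: 1; S1 reads c1=1 → after 3×micro: 2; S2 reads c0=1 → after 1×micro: 4 ⇒ (c0=1, c1=2, c2=4)
macro 2: S0 reads c1=2 → after 2×micro: 0; S1 reads c1=2 → after 3×micro: 4; S2 reads c0=0 → after 1×micro: 5 ⇒ (c0=0, c1=4, c2=5)
macro 3: S0 reads c1=4 → after 2×micro: 0; S1 reads c1=4 → after 3×micro: 8; S2 reads c0=0 → after 1×micro: 5 ⇒ (c0=0, c1=8, c2=5)
macro 4: S0 reads c1=8 → after 2×micro: 0; S1 reads c1=8 → after 3×micro: 16; S2 reads c0=0 → after 1×micro: 5 ⇒ (c0=0, c1=16, c2=5)
macro 5: S0 reads c1=16 → after 2×micro: 0; S1 reads c1=16 → after 3×micro: 32; S2 reads c0=0 → after 1×micro: 5 ⇒ (c0=0, c1=32, c2=5)
macro 6: S0 reads c1=32 → after 2×micro: 0; S1 reads c1=32 → after 3×micro: 64; S2 reads c0=0 → after 1×micro: 5 ⇒ (c0=0, c1=64, c2=5)
macro 7: S0 reads c1=64 → after 2×micro: 0; S1 reads c1=64 → after 3×micro: 128; S2 reads c0=0 → after 1×micro: 5 ⇒ (c0=0, c1=128, c2=5)

S0 state at macro-step 3 = 0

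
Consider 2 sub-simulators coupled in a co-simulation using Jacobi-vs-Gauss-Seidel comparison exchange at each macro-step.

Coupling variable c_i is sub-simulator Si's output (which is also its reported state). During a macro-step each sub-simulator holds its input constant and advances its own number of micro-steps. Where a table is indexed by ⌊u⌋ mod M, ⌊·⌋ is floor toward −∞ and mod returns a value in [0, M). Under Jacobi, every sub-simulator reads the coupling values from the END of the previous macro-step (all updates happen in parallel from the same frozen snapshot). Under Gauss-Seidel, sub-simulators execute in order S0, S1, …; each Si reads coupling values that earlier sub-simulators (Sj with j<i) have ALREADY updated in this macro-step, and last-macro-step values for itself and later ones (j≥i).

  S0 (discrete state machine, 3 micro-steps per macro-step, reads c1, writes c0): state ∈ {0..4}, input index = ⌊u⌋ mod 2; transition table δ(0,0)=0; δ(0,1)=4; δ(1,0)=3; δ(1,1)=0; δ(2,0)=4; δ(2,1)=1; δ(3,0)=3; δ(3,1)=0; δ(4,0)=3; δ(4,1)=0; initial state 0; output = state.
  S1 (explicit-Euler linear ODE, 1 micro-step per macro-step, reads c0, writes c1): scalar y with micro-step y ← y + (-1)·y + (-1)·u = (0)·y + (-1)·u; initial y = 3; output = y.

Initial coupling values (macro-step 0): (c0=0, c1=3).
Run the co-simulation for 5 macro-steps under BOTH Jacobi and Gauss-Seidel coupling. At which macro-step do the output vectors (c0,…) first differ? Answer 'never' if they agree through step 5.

first divergence at macro-step: 1

[Jacobi] macro 1: S0 reads c1=3 → after 3×micro: 4; S1 reads c0=0 → after 1×micro: 0 ⇒ (c0=4, c1=0)
[Jacobi] macro 2: S0 reads c1=0 → after 3×micro: 3; S1 reads c0=4 → after 1×micro: -4 ⇒ (c0=3, c1=-4)
[Jacobi] macro 3: S0 reads c1=-4 → after 3×micro: 3; S1 reads c0=3 → after 1×micro: -3 ⇒ (c0=3, c1=-3)
[Jacobi] macro 4: S0 reads c1=-3 → after 3×micro: 0; S1 reads c0=3 → after 1×micro: -3 ⇒ (c0=0, c1=-3)
[Jacobi] macro 5: S0 reads c1=-3 → after 3×micro: 4; S1 reads c0=0 → after 1×micro: 0 ⇒ (c0=4, c1=0)
[Gauss-Seidel] macro 1: S0 reads c1=3 → after 3×micro: 4; S1 reads c0=4 → after 1×micro: -4 ⇒ (c0=4, c1=-4)
[Gauss-Seidel] macro 2: S0 reads c1=-4 → after 3×micro: 3; S1 reads c0=3 → after 1×micro: -3 ⇒ (c0=3, c1=-3)
[Gauss-Seidel] macro 3: S0 reads c1=-3 → after 3×micro: 0; S1 reads c0=0 → after 1×micro: 0 ⇒ (c0=0, c1=0)
[Gauss-Seidel] macro 4: S0 reads c1=0 → after 3×micro: 0; S1 reads c0=0 → after 1×micro: 0 ⇒ (c0=0, c1=0)
[Gauss-Seidel] macro 5: S0 reads c1=0 → after 3×micro: 0; S1 reads c0=0 → after 1×micro: 0 ⇒ (c0=0, c1=0)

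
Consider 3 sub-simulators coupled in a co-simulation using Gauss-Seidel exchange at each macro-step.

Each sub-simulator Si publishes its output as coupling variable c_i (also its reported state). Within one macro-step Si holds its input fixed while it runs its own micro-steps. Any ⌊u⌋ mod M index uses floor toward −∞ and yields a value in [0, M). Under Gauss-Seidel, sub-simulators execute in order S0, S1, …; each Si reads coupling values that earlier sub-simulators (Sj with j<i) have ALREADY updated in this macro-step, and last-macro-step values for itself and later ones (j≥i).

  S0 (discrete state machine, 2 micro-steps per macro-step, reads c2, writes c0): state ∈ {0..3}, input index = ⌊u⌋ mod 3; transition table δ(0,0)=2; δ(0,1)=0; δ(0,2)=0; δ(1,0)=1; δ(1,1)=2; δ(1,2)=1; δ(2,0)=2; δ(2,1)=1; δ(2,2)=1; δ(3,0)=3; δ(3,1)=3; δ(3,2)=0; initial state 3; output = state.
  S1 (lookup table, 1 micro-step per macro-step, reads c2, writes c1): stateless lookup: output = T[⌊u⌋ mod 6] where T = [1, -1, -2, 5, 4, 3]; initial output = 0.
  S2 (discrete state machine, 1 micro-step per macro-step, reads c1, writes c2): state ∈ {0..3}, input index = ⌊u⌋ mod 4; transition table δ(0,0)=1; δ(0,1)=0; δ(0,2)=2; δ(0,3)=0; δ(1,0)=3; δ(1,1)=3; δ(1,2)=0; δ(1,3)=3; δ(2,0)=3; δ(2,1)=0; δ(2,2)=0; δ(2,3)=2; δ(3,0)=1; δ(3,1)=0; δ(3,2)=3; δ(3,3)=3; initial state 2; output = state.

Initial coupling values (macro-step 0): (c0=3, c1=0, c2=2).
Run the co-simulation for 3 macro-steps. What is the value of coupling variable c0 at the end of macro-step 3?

c0 at macro-step 3 = 2

macro 1: S0 reads c2=2 → after 2×micro: 0; S1 reads c2=2 → after 1×micro: -2; S2 reads c1=-2 → after 1×micro: 0 ⇒ (c0=0, c1=-2, c2=0)
macro 2: S0 reads c2=0 → after 2×micro: 2; S1 reads c2=0 → after 1×micro: 1; S2 reads c1=1 → after 1×micro: 0 ⇒ (c0=2, c1=1, c2=0)
macro 3: S0 reads c2=0 → after 2×micro: 2; S1 reads c2=0 → after 1×micro: 1; S2 reads c1=1 → after 1×micro: 0 ⇒ (c0=2, c1=1, c2=0)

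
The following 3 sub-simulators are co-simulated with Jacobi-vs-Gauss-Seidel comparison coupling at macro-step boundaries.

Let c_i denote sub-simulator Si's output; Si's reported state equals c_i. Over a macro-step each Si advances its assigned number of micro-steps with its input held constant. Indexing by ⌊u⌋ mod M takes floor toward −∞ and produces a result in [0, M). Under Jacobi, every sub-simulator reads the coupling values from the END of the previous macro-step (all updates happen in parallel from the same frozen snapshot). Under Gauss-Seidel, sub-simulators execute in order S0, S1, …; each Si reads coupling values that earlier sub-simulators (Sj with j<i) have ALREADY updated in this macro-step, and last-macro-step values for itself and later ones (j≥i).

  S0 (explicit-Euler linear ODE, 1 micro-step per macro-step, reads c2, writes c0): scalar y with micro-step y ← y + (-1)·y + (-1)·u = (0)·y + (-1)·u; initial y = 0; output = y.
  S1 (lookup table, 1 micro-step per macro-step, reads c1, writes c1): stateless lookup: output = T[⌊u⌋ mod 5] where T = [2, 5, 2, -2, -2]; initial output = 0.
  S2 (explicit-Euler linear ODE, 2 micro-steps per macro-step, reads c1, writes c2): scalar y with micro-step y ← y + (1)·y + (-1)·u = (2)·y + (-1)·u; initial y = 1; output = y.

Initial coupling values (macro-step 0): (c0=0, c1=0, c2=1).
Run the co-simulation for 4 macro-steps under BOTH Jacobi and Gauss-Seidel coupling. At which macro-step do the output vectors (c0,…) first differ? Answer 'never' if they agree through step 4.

first divergence at macro-step: 1

[Jacobi] macro 1: S0 reads c2=1 → after 1×micro: -1; S1 reads c1=0 → after 1×micro: 2; S2 reads c1=0 → after 2×micro: 4 ⇒ (c0=-1, c1=2, c2=4)
[Jacobi] macro 2: S0 reads c2=4 → after 1×micro: -4; S1 reads c1=2 → after 1×micro: 2; S2 reads c1=2 → after 2×micro: 10 ⇒ (c0=-4, c1=2, c2=10)
[Jacobi] macro 3: S0 reads c2=10 → after 1×micro: -10; S1 reads c1=2 → after 1×micro: 2; S2 reads c1=2 → after 2×micro: 34 ⇒ (c0=-10, c1=2, c2=34)
[Jacobi] macro 4: S0 reads c2=34 → after 1×micro: -34; S1 reads c1=2 → after 1×micro: 2; S2 reads c1=2 → after 2×micro: 130 ⇒ (c0=-34, c1=2, c2=130)
[Gauss-Seidel] macro 1: S0 reads c2=1 → after 1×micro: -1; S1 reads c1=0 → after 1×micro: 2; S2 reads c1=2 → after 2×micro: -2 ⇒ (c0=-1, c1=2, c2=-2)
[Gauss-Seidel] macro 2: S0 reads c2=-2 → after 1×micro: 2; S1 reads c1=2 → after 1×micro: 2; S2 reads c1=2 → after 2×micro: -14 ⇒ (c0=2, c1=2, c2=-14)
[Gauss-Seidel] macro 3: S0 reads c2=-14 → after 1×micro: 14; S1 reads c1=2 → after 1×micro: 2; S2 reads c1=2 → after 2×micro: -62 ⇒ (c0=14, c1=2, c2=-62)
[Gauss-Seidel] macro 4: S0 reads c2=-62 → after 1×micro: 62; S1 reads c1=2 → after 1×micro: 2; S2 reads c1=2 → after 2×micro: -254 ⇒ (c0=62, c1=2, c2=-254)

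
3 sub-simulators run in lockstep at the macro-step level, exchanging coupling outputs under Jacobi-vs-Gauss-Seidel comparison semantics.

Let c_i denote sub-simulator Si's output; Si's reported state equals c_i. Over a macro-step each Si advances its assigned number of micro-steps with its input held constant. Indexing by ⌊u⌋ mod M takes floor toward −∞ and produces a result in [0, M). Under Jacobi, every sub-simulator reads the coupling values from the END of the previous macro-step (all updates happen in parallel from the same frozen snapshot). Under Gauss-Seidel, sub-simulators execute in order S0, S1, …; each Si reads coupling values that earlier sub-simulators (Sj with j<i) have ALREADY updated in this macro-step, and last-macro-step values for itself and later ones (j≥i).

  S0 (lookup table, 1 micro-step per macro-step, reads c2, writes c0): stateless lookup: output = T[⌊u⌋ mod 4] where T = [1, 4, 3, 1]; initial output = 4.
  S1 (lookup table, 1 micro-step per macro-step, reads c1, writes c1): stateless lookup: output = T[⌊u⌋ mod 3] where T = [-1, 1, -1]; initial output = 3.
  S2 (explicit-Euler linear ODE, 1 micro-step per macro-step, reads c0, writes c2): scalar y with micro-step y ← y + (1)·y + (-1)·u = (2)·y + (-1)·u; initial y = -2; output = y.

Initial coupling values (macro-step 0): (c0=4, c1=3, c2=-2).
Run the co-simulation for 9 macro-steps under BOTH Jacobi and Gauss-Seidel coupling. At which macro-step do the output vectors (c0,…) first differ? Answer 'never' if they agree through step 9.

[Jacobi] macro 1: S0 reads c2=-2 → after 1×micro: 3; S1 reads c1=3 → after 1×micro: -1; S2 reads c0=4 → after 1×micro: -8 ⇒ (c0=3, c1=-1, c2=-8)
[Jacobi] macro 2: S0 reads c2=-8 → after 1×micro: 1; S1 reads c1=-1 → after 1×micro: -1; S2 reads c0=3 → after 1×micro: -19 ⇒ (c0=1, c1=-1, c2=-19)
[Jacobi] macro 3: S0 reads c2=-19 → after 1×micro: 4; S1 reads c1=-1 → after 1×micro: -1; S2 reads c0=1 → after 1×micro: -39 ⇒ (c0=4, c1=-1, c2=-39)
[Jacobi] macro 4: S0 reads c2=-39 → after 1×micro: 4; S1 reads c1=-1 → after 1×micro: -1; S2 reads c0=4 → after 1×micro: -82 ⇒ (c0=4, c1=-1, c2=-82)
[Jacobi] macro 5: S0 reads c2=-82 → after 1×micro: 3; S1 reads c1=-1 → after 1×micro: -1; S2 reads c0=4 → after 1×micro: -168 ⇒ (c0=3, c1=-1, c2=-168)
[Jacobi] macro 6: S0 reads c2=-168 → after 1×micro: 1; S1 reads c1=-1 → after 1×micro: -1; S2 reads c0=3 → after 1×micro: -339 ⇒ (c0=1, c1=-1, c2=-339)
[Jacobi] macro 7: S0 reads c2=-339 → after 1×micro: 4; S1 reads c1=-1 → after 1×micro: -1; S2 reads c0=1 → after 1×micro: -679 ⇒ (c0=4, c1=-1, c2=-679)
[Jacobi] macro 8: S0 reads c2=-679 → after 1×micro: 4; S1 reads c1=-1 → after 1×micro: -1; S2 reads c0=4 → after 1×micro: -1362 ⇒ (c0=4, c1=-1, c2=-1362)
[Jacobi] macro 9: S0 reads c2=-1362 → after 1×micro: 3; S1 reads c1=-1 → after 1×micro: -1; S2 reads c0=4 → after 1×micro: -2728 ⇒ (c0=3, c1=-1, c2=-2728)
[Gauss-Seidel] macro 1: S0 reads c2=-2 → after 1×micro: 3; S1 reads c1=3 → after 1×micro: -1; S2 reads c0=3 → after 1×micro: -7 ⇒ (c0=3, c1=-1, c2=-7)
[Gauss-Seidel] macro 2: S0 reads c2=-7 → after 1×micro: 4; S1 reads c1=-1 → after 1×micro: -1; S2 reads c0=4 → after 1×micro: -18 ⇒ (c0=4, c1=-1, c2=-18)
[Gauss-Seidel] macro 3: S0 reads c2=-18 → after 1×micro: 3; S1 reads c1=-1 → after 1×micro: -1; S2 reads c0=3 → after 1×micro: -39 ⇒ (c0=3, c1=-1, c2=-39)
[Gauss-Seidel] macro 4: S0 reads c2=-39 → after 1×micro: 4; S1 reads c1=-1 → after 1×micro: -1; S2 reads c0=4 → after 1×micro: -82 ⇒ (c0=4, c1=-1, c2=-82)
[Gauss-Seidel] macro 5: S0 reads c2=-82 → after 1×micro: 3; S1 reads c1=-1 → after 1×micro: -1; S2 reads c0=3 → after 1×micro: -167 ⇒ (c0=3, c1=-1, c2=-167)
[Gauss-Seidel] macro 6: S0 reads c2=-167 → after 1×micro: 4; S1 reads c1=-1 → after 1×micro: -1; S2 reads c0=4 → after 1×micro: -338 ⇒ (c0=4, c1=-1, c2=-338)
[Gauss-Seidel] macro 7: S0 reads c2=-338 → after 1×micro: 3; S1 reads c1=-1 → after 1×micro: -1; S2 reads c0=3 → after 1×micro: -679 ⇒ (c0=3, c1=-1, c2=-679)
[Gauss-Seidel] macro 8: S0 reads c2=-679 → after 1×micro: 4; S1 reads c1=-1 → after 1×micro: -1; S2 reads c0=4 → after 1×micro: -1362 ⇒ (c0=4, c1=-1, c2=-1362)
[Gauss-Seidel] macro 9: S0 reads c2=-1362 → after 1×micro: 3; S1 reads c1=-1 → after 1×micro: -1; S2 reads c0=3 → after 1×micro: -2727 ⇒ (c0=3, c1=-1, c2=-2727)

first divergence at macro-step: 1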